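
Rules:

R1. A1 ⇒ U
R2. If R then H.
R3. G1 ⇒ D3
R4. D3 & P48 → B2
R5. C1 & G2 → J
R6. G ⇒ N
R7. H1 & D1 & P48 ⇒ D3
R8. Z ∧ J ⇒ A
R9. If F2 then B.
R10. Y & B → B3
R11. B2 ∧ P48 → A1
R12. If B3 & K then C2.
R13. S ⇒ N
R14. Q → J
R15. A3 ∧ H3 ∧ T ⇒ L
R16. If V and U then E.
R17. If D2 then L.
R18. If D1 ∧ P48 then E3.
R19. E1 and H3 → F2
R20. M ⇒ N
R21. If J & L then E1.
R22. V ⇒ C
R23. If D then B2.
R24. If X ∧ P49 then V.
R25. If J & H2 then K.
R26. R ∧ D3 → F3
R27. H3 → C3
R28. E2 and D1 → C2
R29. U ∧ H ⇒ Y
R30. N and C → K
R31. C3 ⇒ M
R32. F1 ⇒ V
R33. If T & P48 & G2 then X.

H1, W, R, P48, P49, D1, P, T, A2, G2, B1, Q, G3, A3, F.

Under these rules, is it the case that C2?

Forward chaining from the given facts derives: H, D3, J, E3, F3, X, B2, A1, V, U, E, C, Y.
Rules concluding C2: R12 needs B3; R28 needs E2 — none of these are established.

No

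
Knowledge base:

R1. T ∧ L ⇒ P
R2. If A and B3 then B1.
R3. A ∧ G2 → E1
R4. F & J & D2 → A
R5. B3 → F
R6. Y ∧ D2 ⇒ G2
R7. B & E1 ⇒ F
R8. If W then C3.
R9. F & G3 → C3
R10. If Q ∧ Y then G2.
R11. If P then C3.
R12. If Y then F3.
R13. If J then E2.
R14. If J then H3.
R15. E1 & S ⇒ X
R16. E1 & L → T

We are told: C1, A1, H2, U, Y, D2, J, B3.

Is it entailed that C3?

No

Forward chaining from the given facts derives: F, G2, F3, E2, H3, A, B1, E1.
Rules concluding C3: R8 needs W; R9 needs G3; R11 needs P — none of these are established.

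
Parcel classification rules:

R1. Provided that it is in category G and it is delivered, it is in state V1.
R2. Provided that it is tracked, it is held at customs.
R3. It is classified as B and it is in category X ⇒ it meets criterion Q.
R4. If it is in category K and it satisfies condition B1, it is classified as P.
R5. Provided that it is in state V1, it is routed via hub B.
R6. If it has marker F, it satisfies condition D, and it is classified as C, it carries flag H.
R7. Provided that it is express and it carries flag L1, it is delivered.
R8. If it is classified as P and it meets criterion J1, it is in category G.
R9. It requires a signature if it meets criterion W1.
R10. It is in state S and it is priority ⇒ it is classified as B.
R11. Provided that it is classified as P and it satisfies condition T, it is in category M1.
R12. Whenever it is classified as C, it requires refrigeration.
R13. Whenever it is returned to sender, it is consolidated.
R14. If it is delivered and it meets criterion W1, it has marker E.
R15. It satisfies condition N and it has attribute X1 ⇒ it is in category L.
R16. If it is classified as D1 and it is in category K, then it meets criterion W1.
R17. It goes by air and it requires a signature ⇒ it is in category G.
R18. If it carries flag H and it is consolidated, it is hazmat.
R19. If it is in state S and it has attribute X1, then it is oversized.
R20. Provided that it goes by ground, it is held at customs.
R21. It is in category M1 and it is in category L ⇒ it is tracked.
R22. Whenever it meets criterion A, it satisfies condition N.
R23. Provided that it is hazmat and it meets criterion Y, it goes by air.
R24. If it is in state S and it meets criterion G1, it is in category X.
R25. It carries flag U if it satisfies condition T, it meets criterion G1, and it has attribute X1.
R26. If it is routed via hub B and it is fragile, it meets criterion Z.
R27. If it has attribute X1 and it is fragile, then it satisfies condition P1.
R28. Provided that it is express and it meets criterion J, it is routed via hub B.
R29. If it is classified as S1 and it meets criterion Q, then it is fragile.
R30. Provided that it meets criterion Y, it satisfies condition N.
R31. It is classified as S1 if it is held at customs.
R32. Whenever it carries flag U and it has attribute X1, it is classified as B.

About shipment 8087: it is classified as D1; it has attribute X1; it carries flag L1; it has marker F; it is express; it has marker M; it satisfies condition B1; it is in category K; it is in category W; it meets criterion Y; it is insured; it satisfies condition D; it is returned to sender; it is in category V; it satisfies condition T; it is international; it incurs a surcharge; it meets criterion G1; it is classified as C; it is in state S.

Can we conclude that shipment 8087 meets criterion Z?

By R4 (it is in category K, it satisfies condition B1): it is classified as P.
By R6 (it has marker F, it satisfies condition D, it is classified as C): it carries flag H.
By R7 (it is express, it carries flag L1): it is delivered.
By R11 (it is classified as P, it satisfies condition T): it is in category M1.
By R13 (it is returned to sender): it is consolidated.
By R16 (it is classified as D1, it is in category K): it meets criterion W1.
By R18 (it carries flag H, it is consolidated): it is hazmat.
By R23 (it is hazmat, it meets criterion Y): it goes by air.
By R24 (it is in state S, it meets criterion G1): it is in category X.
By R25 (it satisfies condition T, it meets criterion G1, it has attribute X1): it carries flag U.
By R30 (it meets criterion Y): it satisfies condition N.
By R32 (it carries flag U, it has attribute X1): it is classified as B.
By R3 (it is classified as B, it is in category X): it meets criterion Q.
By R9 (it meets criterion W1): it requires a signature.
By R15 (it satisfies condition N, it has attribute X1): it is in category L.
By R17 (it goes by air, it requires a signature): it is in category G.
By R21 (it is in category M1, it is in category L): it is tracked.
By R1 (it is in category G, it is delivered): it is in state V1.
By R2 (it is tracked): it is held at customs.
By R5 (it is in state V1): it is routed via hub B.
By R31 (it is held at customs): it is classified as S1.
By R29 (it is classified as S1, it meets criterion Q): it is fragile.
By R26 (it is routed via hub B, it is fragile): it meets criterion Z.

Yes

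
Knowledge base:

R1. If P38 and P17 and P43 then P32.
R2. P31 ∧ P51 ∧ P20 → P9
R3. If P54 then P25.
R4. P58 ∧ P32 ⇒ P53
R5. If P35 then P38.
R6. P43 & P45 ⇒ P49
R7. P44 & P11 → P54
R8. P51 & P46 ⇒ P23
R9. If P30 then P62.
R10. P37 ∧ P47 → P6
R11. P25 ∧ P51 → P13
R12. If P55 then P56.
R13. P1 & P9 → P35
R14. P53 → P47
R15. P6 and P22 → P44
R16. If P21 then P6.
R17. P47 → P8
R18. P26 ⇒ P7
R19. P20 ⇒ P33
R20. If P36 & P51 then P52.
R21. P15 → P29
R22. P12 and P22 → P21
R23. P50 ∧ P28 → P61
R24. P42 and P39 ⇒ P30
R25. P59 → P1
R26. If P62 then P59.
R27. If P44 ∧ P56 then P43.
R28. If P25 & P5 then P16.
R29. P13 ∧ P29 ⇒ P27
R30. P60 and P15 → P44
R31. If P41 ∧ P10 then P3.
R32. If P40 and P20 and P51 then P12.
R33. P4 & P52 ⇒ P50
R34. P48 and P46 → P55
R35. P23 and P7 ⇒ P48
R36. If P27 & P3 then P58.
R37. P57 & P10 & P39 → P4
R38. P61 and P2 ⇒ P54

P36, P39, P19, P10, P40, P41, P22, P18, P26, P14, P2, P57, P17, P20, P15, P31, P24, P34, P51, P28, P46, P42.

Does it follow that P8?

P9  (by R2: P31, P51, P20)
P23  (by R8: P51, P46)
P7  (by R18: P26)
P52  (by R20: P36, P51)
P29  (by R21: P15)
P30  (by R24: P42, P39)
P3  (by R31: P41, P10)
P12  (by R32: P40, P20, P51)
P48  (by R35: P23, P7)
P4  (by R37: P57, P10, P39)
P62  (by R9: P30)
P21  (by R22: P12, P22)
P59  (by R26: P62)
P50  (by R33: P4, P52)
P55  (by R34: P48, P46)
P56  (by R12: P55)
P6  (by R16: P21)
P61  (by R23: P50, P28)
P1  (by R25: P59)
P54  (by R38: P61, P2)
P25  (by R3: P54)
P13  (by R11: P25, P51)
P35  (by R13: P1, P9)
P44  (by R15: P6, P22)
P43  (by R27: P44, P56)
P27  (by R29: P13, P29)
P58  (by R36: P27, P3)
P38  (by R5: P35)
P32  (by R1: P38, P17, P43)
P53  (by R4: P58, P32)
P47  (by R14: P53)
P8  (by R17: P47)

Yes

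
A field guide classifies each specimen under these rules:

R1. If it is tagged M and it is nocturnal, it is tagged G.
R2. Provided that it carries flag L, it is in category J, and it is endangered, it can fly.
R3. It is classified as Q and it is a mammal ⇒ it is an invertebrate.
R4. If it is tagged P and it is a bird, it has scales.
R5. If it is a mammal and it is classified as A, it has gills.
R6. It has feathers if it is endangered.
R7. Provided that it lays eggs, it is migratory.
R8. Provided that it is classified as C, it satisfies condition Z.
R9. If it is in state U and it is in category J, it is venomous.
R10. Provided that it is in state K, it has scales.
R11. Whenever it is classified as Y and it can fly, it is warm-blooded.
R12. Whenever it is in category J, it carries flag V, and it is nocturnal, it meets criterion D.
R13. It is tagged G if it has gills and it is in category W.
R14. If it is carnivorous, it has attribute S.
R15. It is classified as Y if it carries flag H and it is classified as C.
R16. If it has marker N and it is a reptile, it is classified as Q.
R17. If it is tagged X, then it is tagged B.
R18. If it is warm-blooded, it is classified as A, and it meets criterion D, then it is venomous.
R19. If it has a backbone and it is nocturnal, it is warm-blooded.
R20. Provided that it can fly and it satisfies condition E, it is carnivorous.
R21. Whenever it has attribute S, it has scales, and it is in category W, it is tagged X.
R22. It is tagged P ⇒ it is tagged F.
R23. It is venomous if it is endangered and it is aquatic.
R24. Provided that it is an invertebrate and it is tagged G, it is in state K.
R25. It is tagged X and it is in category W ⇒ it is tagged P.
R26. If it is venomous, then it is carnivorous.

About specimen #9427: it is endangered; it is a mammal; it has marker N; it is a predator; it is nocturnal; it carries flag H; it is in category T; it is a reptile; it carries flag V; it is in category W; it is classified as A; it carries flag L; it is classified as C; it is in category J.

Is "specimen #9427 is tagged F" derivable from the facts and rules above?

By R2 (it carries flag L, it is in category J, it is endangered): it can fly.
By R5 (it is a mammal, it is classified as A): it has gills.
By R12 (it is in category J, it carries flag V, it is nocturnal): it meets criterion D.
By R13 (it has gills, it is in category W): it is tagged G.
By R15 (it carries flag H, it is classified as C): it is classified as Y.
By R16 (it has marker N, it is a reptile): it is classified as Q.
By R3 (it is classified as Q, it is a mammal): it is an invertebrate.
By R11 (it is classified as Y, it can fly): it is warm-blooded.
By R18 (it is warm-blooded, it is classified as A, it meets criterion D): it is venomous.
By R24 (it is an invertebrate, it is tagged G): it is in state K.
By R26 (it is venomous): it is carnivorous.
By R10 (it is in state K): it has scales.
By R14 (it is carnivorous): it has attribute S.
By R21 (it has attribute S, it has scales, it is in category W): it is tagged X.
By R25 (it is tagged X, it is in category W): it is tagged P.
By R22 (it is tagged P): it is tagged F.

Yes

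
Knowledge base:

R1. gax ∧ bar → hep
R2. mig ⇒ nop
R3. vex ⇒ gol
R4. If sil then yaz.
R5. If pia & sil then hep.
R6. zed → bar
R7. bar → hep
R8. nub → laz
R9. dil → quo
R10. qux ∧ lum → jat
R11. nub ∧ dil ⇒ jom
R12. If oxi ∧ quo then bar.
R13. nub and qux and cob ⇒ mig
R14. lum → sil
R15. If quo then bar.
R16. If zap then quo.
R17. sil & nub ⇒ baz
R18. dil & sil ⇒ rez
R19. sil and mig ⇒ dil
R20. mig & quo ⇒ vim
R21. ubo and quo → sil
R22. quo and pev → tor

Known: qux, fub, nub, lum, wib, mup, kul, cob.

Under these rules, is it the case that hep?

mig  (by R13: nub, qux, cob)
sil  (by R14: lum)
dil  (by R19: sil, mig)
quo  (by R9: dil)
bar  (by R15: quo)
hep  (by R7: bar)

Yes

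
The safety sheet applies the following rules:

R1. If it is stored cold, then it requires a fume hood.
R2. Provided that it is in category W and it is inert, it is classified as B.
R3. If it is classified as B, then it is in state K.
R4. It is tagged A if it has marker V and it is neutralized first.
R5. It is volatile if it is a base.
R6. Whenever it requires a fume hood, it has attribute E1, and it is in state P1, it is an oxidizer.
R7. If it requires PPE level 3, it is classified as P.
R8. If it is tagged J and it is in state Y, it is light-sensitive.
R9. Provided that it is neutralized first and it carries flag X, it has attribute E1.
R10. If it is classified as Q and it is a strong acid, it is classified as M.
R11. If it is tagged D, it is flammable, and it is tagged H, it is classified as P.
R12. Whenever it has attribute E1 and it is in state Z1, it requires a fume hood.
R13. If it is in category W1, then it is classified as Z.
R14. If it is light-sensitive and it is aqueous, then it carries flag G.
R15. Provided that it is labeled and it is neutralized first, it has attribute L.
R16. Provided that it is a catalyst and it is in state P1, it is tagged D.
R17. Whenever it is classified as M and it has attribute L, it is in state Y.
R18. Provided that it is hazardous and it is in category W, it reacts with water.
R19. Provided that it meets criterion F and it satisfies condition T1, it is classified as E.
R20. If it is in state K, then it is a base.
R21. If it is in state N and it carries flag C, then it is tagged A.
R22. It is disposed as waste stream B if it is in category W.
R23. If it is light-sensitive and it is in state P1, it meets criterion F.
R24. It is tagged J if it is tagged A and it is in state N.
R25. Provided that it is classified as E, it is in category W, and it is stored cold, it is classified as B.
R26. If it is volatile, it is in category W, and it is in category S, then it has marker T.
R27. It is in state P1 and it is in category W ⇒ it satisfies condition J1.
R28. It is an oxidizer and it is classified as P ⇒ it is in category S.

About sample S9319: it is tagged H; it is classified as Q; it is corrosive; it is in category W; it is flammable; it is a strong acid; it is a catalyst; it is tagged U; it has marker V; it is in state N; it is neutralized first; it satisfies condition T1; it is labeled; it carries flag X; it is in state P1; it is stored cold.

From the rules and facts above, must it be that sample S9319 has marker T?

Yes

By R1 (it is stored cold): it requires a fume hood.
By R4 (it has marker V, it is neutralized first): it is tagged A.
By R9 (it is neutralized first, it carries flag X): it has attribute E1.
By R10 (it is classified as Q, it is a strong acid): it is classified as M.
By R15 (it is labeled, it is neutralized first): it has attribute L.
By R16 (it is a catalyst, it is in state P1): it is tagged D.
By R17 (it is classified as M, it has attribute L): it is in state Y.
By R24 (it is tagged A, it is in state N): it is tagged J.
By R6 (it requires a fume hood, it has attribute E1, it is in state P1): it is an oxidizer.
By R8 (it is tagged J, it is in state Y): it is light-sensitive.
By R11 (it is tagged D, it is flammable, it is tagged H): it is classified as P.
By R23 (it is light-sensitive, it is in state P1): it meets criterion F.
By R28 (it is an oxidizer, it is classified as P): it is in category S.
By R19 (it meets criterion F, it satisfies condition T1): it is classified as E.
By R25 (it is classified as E, it is in category W, it is stored cold): it is classified as B.
By R3 (it is classified as B): it is in state K.
By R20 (it is in state K): it is a base.
By R5 (it is a base): it is volatile.
By R26 (it is volatile, it is in category W, it is in category S): it has marker T.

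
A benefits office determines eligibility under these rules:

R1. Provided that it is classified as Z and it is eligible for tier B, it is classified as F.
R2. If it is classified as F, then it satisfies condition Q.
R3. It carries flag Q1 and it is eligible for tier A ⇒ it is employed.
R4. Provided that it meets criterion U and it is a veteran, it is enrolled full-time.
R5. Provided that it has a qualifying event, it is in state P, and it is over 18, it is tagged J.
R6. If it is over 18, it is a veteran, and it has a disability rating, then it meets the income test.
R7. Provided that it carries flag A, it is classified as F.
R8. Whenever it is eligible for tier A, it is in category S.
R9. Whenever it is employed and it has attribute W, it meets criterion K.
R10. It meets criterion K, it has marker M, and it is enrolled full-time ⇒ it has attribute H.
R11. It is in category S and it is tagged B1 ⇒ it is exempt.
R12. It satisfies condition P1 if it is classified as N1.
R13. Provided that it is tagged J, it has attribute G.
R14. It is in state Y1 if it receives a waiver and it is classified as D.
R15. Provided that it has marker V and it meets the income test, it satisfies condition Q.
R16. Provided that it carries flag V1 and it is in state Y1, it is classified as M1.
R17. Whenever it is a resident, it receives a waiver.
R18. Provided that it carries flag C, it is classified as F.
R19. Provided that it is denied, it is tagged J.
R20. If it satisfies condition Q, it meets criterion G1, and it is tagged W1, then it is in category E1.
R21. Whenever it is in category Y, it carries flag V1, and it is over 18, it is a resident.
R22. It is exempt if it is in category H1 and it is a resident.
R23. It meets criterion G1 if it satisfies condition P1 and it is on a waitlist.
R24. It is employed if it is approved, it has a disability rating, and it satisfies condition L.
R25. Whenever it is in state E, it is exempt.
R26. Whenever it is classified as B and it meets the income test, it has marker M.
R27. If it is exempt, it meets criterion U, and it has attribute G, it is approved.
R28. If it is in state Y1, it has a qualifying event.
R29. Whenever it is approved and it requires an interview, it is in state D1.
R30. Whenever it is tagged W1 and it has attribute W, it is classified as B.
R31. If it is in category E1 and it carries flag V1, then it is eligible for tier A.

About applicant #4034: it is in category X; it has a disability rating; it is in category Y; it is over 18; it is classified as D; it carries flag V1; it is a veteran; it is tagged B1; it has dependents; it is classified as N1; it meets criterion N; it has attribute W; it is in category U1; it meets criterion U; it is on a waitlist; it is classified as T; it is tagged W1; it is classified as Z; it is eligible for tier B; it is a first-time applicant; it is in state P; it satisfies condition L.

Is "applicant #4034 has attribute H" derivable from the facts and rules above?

By R1 (it is classified as Z, it is eligible for tier B): it is classified as F.
By R2 (it is classified as F): it satisfies condition Q.
By R4 (it meets criterion U, it is a veteran): it is enrolled full-time.
By R6 (it is over 18, it is a veteran, it has a disability rating): it meets the income test.
By R12 (it is classified as N1): it satisfies condition P1.
By R21 (it is in category Y, it carries flag V1, it is over 18): it is a resident.
By R23 (it satisfies condition P1, it is on a waitlist): it meets criterion G1.
By R30 (it is tagged W1, it has attribute W): it is classified as B.
By R17 (it is a resident): it receives a waiver.
By R20 (it satisfies condition Q, it meets criterion G1, it is tagged W1): it is in category E1.
By R26 (it is classified as B, it meets the income test): it has marker M.
By R31 (it is in category E1, it carries flag V1): it is eligible for tier A.
By R8 (it is eligible for tier A): it is in category S.
By R11 (it is in category S, it is tagged B1): it is exempt.
By R14 (it receives a waiver, it is classified as D): it is in state Y1.
By R28 (it is in state Y1): it has a qualifying event.
By R5 (it has a qualifying event, it is in state P, it is over 18): it is tagged J.
By R13 (it is tagged J): it has attribute G.
By R27 (it is exempt, it meets criterion U, it has attribute G): it is approved.
By R24 (it is approved, it has a disability rating, it satisfies condition L): it is employed.
By R9 (it is employed, it has attribute W): it meets criterion K.
By R10 (it meets criterion K, it has marker M, it is enrolled full-time): it has attribute H.

Yes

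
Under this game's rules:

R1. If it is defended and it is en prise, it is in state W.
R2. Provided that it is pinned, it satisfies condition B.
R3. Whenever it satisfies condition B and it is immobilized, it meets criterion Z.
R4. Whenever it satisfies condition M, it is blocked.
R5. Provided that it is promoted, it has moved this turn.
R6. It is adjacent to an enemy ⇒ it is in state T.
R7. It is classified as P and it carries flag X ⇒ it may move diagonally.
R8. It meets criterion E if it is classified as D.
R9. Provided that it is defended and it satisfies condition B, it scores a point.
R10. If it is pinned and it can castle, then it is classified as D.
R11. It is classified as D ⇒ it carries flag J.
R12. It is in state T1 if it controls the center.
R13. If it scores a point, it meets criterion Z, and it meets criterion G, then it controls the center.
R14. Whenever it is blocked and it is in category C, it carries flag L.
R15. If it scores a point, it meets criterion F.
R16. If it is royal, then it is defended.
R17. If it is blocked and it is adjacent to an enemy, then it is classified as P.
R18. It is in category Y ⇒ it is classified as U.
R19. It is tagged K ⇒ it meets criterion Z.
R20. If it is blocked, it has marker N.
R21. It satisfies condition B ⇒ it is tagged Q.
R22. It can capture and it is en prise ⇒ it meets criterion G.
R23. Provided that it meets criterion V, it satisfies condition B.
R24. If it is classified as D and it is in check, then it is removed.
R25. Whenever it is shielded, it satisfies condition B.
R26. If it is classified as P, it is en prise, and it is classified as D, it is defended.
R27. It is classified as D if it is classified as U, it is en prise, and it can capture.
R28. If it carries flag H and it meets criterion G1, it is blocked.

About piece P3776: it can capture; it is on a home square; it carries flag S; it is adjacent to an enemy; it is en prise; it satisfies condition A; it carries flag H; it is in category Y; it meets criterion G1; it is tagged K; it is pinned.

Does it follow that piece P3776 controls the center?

By R2 (it is pinned): it satisfies condition B.
By R18 (it is in category Y): it is classified as U.
By R19 (it is tagged K): it meets criterion Z.
By R22 (it can capture, it is en prise): it meets criterion G.
By R27 (it is classified as U, it is en prise, it can capture): it is classified as D.
By R28 (it carries flag H, it meets criterion G1): it is blocked.
By R17 (it is blocked, it is adjacent to an enemy): it is classified as P.
By R26 (it is classified as P, it is en prise, it is classified as D): it is defended.
By R9 (it is defended, it satisfies condition B): it scores a point.
By R13 (it scores a point, it meets criterion Z, it meets criterion G): it controls the center.

Yes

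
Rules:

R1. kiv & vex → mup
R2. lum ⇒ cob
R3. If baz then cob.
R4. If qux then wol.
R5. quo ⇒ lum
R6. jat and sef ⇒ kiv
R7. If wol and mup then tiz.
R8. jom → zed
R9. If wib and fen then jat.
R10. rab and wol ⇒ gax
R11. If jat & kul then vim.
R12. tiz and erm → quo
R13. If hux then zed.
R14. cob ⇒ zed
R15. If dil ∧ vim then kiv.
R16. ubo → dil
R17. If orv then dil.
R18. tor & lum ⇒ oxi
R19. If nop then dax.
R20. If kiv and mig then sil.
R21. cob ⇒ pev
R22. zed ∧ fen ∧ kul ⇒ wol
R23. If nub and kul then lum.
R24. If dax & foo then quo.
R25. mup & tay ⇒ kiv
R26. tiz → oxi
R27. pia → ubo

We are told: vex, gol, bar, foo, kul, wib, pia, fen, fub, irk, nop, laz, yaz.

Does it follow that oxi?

jat  (by R9: wib, fen)
vim  (by R11: jat, kul)
dax  (by R19: nop)
quo  (by R24: dax, foo)
ubo  (by R27: pia)
lum  (by R5: quo)
dil  (by R16: ubo)
cob  (by R2: lum)
zed  (by R14: cob)
kiv  (by R15: dil, vim)
wol  (by R22: zed, fen, kul)
mup  (by R1: kiv, vex)
tiz  (by R7: wol, mup)
oxi  (by R26: tiz)

Yes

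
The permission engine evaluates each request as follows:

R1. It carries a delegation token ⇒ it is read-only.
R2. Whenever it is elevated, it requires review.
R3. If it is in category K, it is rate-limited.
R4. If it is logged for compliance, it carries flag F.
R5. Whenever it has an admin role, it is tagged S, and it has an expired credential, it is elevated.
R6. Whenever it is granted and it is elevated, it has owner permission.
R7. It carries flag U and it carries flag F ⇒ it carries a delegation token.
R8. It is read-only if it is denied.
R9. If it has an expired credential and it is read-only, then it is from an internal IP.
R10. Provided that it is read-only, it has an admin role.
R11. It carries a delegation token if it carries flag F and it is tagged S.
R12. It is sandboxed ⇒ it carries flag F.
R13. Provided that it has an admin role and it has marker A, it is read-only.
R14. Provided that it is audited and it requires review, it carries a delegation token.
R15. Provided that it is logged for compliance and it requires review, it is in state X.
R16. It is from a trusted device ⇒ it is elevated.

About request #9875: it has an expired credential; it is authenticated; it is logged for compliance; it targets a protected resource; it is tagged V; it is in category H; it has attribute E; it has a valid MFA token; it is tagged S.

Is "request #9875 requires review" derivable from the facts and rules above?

Yes

By R4 (it is logged for compliance): it carries flag F.
By R11 (it carries flag F, it is tagged S): it carries a delegation token.
By R1 (it carries a delegation token): it is read-only.
By R10 (it is read-only): it has an admin role.
By R5 (it has an admin role, it is tagged S, it has an expired credential): it is elevated.
By R2 (it is elevated): it requires review.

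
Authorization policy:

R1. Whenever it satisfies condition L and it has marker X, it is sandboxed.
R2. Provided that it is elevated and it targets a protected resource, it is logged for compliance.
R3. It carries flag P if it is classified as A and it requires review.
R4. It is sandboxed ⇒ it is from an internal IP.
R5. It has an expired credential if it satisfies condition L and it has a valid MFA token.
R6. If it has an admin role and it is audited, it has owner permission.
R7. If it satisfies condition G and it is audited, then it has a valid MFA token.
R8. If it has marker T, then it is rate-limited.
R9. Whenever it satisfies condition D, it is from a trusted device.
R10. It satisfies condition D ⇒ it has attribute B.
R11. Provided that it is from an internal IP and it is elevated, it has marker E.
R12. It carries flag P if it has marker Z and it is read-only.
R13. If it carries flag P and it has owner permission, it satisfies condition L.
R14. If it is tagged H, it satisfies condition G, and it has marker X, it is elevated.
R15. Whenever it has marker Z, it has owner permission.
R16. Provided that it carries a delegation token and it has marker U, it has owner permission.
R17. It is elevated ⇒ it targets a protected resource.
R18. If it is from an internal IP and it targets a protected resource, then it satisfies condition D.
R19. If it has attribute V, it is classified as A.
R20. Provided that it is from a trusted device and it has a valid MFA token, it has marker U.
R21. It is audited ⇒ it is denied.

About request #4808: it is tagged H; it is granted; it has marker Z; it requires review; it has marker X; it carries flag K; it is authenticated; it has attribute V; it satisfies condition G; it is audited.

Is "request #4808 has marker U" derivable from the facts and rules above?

By R7 (it satisfies condition G, it is audited): it has a valid MFA token.
By R14 (it is tagged H, it satisfies condition G, it has marker X): it is elevated.
By R15 (it has marker Z): it has owner permission.
By R17 (it is elevated): it targets a protected resource.
By R19 (it has attribute V): it is classified as A.
By R3 (it is classified as A, it requires review): it carries flag P.
By R13 (it carries flag P, it has owner permission): it satisfies condition L.
By R1 (it satisfies condition L, it has marker X): it is sandboxed.
By R4 (it is sandboxed): it is from an internal IP.
By R18 (it is from an internal IP, it targets a protected resource): it satisfies condition D.
By R9 (it satisfies condition D): it is from a trusted device.
By R20 (it is from a trusted device, it has a valid MFA token): it has marker U.

Yes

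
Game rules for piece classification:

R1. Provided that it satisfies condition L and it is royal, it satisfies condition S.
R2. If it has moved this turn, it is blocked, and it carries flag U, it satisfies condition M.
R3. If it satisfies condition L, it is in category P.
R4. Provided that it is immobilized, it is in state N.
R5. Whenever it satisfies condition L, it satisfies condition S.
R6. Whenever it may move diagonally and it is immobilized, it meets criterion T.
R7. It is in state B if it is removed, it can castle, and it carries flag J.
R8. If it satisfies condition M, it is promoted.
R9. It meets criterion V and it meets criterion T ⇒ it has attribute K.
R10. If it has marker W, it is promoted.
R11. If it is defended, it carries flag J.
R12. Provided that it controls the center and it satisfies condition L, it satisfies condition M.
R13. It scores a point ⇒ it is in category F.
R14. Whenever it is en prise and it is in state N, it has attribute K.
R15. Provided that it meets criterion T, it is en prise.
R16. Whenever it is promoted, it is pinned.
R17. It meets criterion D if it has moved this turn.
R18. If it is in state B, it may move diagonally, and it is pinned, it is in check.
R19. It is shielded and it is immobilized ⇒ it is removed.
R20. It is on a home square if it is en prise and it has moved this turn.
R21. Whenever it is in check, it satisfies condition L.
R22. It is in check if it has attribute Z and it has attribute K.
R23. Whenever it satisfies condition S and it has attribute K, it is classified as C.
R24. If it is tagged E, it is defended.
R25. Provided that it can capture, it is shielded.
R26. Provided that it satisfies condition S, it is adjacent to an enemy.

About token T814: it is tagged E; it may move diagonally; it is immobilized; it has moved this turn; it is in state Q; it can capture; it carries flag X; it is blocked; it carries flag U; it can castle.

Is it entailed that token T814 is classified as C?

Yes

By R2 (it has moved this turn, it is blocked, it carries flag U): it satisfies condition M.
By R4 (it is immobilized): it is in state N.
By R6 (it may move diagonally, it is immobilized): it meets criterion T.
By R8 (it satisfies condition M): it is promoted.
By R15 (it meets criterion T): it is en prise.
By R16 (it is promoted): it is pinned.
By R24 (it is tagged E): it is defended.
By R25 (it can capture): it is shielded.
By R11 (it is defended): it carries flag J.
By R14 (it is en prise, it is in state N): it has attribute K.
By R19 (it is shielded, it is immobilized): it is removed.
By R7 (it is removed, it can castle, it carries flag J): it is in state B.
By R18 (it is in state B, it may move diagonally, it is pinned): it is in check.
By R21 (it is in check): it satisfies condition L.
By R5 (it satisfies condition L): it satisfies condition S.
By R23 (it satisfies condition S, it has attribute K): it is classified as C.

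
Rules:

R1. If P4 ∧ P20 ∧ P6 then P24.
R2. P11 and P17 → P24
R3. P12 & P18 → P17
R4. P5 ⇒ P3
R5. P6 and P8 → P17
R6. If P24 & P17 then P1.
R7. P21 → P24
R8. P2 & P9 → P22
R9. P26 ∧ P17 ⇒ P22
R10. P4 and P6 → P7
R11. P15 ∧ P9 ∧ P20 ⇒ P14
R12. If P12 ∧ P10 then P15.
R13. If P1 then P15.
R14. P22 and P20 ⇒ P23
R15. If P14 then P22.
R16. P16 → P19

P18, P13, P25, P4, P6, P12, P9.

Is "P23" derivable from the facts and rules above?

No

Forward chaining from the given facts derives: P17, P7.
The only rule concluding P23 is R14, which needs P22; that is never established.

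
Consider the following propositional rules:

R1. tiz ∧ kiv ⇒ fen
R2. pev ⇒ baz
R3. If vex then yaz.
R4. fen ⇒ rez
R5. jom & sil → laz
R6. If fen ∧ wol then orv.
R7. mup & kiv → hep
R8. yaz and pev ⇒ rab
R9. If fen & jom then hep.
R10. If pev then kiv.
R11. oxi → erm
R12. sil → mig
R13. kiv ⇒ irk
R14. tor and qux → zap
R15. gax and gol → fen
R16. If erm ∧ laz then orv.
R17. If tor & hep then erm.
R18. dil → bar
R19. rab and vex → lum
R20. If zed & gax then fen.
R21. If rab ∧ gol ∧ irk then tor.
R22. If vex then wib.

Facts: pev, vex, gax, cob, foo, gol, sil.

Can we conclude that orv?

Forward chaining from the given facts derives: baz, yaz, rab, kiv, mig, irk, fen, lum, tor, wib, rez.
Rules concluding orv: R6 needs wol; R16 needs erm — none of these are established.

No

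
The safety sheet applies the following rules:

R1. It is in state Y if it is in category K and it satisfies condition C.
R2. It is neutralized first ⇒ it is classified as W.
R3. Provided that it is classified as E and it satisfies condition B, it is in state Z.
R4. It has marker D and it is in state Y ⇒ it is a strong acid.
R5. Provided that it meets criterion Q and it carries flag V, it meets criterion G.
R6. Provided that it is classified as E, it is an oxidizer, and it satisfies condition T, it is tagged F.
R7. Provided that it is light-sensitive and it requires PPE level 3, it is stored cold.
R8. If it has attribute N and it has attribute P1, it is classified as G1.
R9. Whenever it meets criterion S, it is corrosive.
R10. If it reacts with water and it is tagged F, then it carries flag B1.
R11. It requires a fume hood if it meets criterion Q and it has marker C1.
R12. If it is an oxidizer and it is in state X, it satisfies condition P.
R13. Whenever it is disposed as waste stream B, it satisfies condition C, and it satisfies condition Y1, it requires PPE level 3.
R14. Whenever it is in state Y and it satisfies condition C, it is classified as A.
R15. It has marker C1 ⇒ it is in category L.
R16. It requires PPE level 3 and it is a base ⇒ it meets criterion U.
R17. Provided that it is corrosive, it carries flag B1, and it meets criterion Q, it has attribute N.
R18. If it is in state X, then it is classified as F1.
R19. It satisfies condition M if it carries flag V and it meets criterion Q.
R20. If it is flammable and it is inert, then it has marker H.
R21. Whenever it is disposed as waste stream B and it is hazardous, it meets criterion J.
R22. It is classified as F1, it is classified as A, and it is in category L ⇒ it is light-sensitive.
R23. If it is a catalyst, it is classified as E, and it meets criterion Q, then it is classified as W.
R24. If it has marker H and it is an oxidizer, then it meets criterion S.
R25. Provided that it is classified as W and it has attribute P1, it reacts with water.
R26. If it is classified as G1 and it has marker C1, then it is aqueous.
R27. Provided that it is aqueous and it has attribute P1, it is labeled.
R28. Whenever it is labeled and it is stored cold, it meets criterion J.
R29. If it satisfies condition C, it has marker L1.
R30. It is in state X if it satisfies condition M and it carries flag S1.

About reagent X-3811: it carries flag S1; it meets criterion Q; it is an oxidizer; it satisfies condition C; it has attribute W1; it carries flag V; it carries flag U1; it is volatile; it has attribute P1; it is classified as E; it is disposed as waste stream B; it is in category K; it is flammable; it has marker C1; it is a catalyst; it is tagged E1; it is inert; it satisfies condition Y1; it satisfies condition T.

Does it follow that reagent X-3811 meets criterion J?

Yes

By R1 (it is in category K, it satisfies condition C): it is in state Y.
By R6 (it is classified as E, it is an oxidizer, it satisfies condition T): it is tagged F.
By R13 (it is disposed as waste stream B, it satisfies condition C, it satisfies condition Y1): it requires PPE level 3.
By R14 (it is in state Y, it satisfies condition C): it is classified as A.
By R15 (it has marker C1): it is in category L.
By R19 (it carries flag V, it meets criterion Q): it satisfies condition M.
By R20 (it is flammable, it is inert): it has marker H.
By R23 (it is a catalyst, it is classified as E, it meets criterion Q): it is classified as W.
By R24 (it has marker H, it is an oxidizer): it meets criterion S.
By R25 (it is classified as W, it has attribute P1): it reacts with water.
By R30 (it satisfies condition M, it carries flag S1): it is in state X.
By R9 (it meets criterion S): it is corrosive.
By R10 (it reacts with water, it is tagged F): it carries flag B1.
By R17 (it is corrosive, it carries flag B1, it meets criterion Q): it has attribute N.
By R18 (it is in state X): it is classified as F1.
By R22 (it is classified as F1, it is classified as A, it is in category L): it is light-sensitive.
By R7 (it is light-sensitive, it requires PPE level 3): it is stored cold.
By R8 (it has attribute N, it has attribute P1): it is classified as G1.
By R26 (it is classified as G1, it has marker C1): it is aqueous.
By R27 (it is aqueous, it has attribute P1): it is labeled.
By R28 (it is labeled, it is stored cold): it meets criterion J.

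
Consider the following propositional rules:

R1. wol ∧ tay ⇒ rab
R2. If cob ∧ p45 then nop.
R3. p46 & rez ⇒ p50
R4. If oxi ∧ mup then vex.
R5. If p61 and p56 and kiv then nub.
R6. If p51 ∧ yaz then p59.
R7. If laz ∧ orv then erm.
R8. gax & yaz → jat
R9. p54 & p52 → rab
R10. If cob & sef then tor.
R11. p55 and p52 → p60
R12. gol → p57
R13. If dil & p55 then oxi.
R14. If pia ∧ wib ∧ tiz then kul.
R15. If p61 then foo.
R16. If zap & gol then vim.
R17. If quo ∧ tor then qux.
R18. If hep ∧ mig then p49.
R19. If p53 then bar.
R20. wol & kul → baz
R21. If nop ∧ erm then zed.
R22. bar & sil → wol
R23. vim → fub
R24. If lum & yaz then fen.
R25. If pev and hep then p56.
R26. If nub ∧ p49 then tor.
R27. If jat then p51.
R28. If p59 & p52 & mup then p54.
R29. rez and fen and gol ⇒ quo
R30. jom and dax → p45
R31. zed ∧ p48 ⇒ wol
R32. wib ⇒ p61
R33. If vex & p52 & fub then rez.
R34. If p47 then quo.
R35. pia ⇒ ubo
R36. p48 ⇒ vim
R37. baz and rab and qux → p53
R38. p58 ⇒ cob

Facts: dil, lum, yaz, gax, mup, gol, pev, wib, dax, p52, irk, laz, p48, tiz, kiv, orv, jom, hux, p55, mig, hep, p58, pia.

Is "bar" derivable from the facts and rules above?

Yes

erm  (by R7: laz, orv)
jat  (by R8: gax, yaz)
oxi  (by R13: dil, p55)
kul  (by R14: pia, wib, tiz)
p49  (by R18: hep, mig)
fen  (by R24: lum, yaz)
p56  (by R25: pev, hep)
p51  (by R27: jat)
p45  (by R30: jom, dax)
p61  (by R32: wib)
vim  (by R36: p48)
cob  (by R38: p58)
nop  (by R2: cob, p45)
vex  (by R4: oxi, mup)
nub  (by R5: p61, p56, kiv)
p59  (by R6: p51, yaz)
zed  (by R21: nop, erm)
fub  (by R23: vim)
tor  (by R26: nub, p49)
p54  (by R28: p59, p52, mup)
wol  (by R31: zed, p48)
rez  (by R33: vex, p52, fub)
rab  (by R9: p54, p52)
baz  (by R20: wol, kul)
quo  (by R29: rez, fen, gol)
qux  (by R17: quo, tor)
p53  (by R37: baz, rab, qux)
bar  (by R19: p53)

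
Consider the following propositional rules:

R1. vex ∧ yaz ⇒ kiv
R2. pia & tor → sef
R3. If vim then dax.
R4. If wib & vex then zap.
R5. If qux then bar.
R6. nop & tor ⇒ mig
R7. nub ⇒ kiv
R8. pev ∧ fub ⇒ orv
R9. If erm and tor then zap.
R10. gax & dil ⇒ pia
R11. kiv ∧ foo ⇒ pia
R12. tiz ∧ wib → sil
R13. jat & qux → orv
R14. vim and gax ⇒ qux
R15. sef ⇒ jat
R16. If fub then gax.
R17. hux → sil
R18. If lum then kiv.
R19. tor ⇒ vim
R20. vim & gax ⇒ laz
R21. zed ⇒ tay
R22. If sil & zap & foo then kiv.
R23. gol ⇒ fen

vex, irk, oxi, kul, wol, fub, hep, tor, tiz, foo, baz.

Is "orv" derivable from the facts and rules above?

Forward chaining from the given facts derives: gax, vim, laz, dax, qux, bar.
Rules concluding orv: R8 needs pev; R13 needs jat — none of these are established.

No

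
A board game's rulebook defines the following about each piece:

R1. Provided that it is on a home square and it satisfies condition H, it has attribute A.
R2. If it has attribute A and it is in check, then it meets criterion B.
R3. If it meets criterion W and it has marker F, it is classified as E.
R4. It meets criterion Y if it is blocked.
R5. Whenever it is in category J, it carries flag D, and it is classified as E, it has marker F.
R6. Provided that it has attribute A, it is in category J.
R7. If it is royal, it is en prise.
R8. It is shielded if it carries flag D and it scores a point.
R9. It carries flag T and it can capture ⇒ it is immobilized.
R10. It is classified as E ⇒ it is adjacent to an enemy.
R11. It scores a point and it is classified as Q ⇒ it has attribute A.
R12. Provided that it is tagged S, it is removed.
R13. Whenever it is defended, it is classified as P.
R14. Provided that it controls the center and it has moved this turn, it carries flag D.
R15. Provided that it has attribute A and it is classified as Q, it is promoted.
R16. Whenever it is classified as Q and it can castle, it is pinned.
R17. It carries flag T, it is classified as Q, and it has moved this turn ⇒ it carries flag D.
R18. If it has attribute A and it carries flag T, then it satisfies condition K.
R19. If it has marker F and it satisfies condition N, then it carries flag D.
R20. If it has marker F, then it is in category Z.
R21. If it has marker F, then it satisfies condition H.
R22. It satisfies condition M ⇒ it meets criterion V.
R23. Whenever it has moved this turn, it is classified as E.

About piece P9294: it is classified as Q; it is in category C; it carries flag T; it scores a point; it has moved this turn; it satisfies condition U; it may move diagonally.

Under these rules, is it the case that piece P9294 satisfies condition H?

Yes

By R11 (it scores a point, it is classified as Q): it has attribute A.
By R17 (it carries flag T, it is classified as Q, it has moved this turn): it carries flag D.
By R23 (it has moved this turn): it is classified as E.
By R6 (it has attribute A): it is in category J.
By R5 (it is in category J, it carries flag D, it is classified as E): it has marker F.
By R21 (it has marker F): it satisfies condition H.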